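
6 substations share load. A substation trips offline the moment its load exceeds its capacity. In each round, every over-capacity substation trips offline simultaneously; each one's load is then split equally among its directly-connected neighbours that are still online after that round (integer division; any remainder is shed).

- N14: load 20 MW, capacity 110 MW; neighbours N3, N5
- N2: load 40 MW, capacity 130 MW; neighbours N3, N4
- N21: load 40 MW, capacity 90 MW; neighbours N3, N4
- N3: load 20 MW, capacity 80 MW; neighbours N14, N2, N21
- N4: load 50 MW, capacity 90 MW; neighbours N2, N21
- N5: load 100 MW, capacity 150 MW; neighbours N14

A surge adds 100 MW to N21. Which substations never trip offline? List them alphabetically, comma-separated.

Round 1 — N21 at 140 > 90. N21 trips offline.
  N21 sheds 140 MW to N3, N4: 70 each.
    N3: 20+70 = 90 > 80
    N4: 50+70 = 120 > 90
Round 2 — N3, N4 trip offline.
  N3 sheds 90 MW to N14, N2: 45 each.
    N14: 20+45 = 65 ≤ 110
    N2: 40+45 = 85 ≤ 130
  N4 sheds 120 MW to N2: 120 each.
    N2: 85+120 = 205 > 130
Round 3 — N2 trips offline.
  N2 sheds 205 MW: no online neighbours, lost.
No further trips.

N14, N5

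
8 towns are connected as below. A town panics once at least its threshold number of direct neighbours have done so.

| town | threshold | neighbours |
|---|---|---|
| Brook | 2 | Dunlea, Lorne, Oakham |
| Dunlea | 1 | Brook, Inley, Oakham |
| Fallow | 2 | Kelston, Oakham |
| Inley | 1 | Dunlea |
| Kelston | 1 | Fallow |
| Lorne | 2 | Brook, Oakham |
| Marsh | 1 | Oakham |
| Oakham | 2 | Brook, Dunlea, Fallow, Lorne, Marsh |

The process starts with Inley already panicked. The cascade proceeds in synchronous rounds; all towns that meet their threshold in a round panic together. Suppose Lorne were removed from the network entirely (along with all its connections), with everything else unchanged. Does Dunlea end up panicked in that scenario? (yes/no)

yes

With Lorne removed:
Round 1 — Inley panics (initial).
Round 2 — checking thresholds:
  Dunlea: 1 of 3 neighbours ≥ 1, panics.
Round 3 — no new panics; cascade stops.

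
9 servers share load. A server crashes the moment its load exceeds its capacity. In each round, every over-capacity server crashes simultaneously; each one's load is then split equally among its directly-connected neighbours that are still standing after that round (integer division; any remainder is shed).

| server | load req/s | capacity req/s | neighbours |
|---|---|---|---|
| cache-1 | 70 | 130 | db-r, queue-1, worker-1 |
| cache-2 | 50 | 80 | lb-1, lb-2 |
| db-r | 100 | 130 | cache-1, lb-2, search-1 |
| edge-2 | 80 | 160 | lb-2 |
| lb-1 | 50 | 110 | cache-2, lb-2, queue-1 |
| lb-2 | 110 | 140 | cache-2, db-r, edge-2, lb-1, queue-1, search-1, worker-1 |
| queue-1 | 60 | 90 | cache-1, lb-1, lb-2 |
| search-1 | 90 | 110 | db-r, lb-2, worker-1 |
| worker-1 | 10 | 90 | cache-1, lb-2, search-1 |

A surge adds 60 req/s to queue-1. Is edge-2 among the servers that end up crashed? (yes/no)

no

Round 1 — queue-1 at 120 > 90. queue-1 crashes.
  queue-1 sheds 120 req/s to cache-1, lb-1, lb-2: 40 each.
    cache-1: 70+40 = 110 ≤ 130
    lb-1: 50+40 = 90 ≤ 110
    lb-2: 110+40 = 150 > 140
Round 2 — lb-2 crashes.
  lb-2 sheds 150 req/s to cache-2, db-r, edge-2, lb-1, search-1, worker-1: 25 each.
    cache-2: 50+25 = 75 ≤ 80
    db-r: 100+25 = 125 ≤ 130
    edge-2: 80+25 = 105 ≤ 160
    lb-1: 90+25 = 115 > 110
    search-1: 90+25 = 115 > 110
    worker-1: 10+25 = 35 ≤ 90
Round 3 — lb-1, search-1 crash.
  lb-1 sheds 115 req/s to cache-2: 115 each.
    cache-2: 75+115 = 190 > 80
  search-1 sheds 115 req/s to db-r, worker-1: 57 each (1 lost).
    db-r: 125+57 = 182 > 130
    worker-1: 35+57 = 92 > 90
Round 4 — cache-2, db-r, worker-1 crash.
  cache-2 sheds 190 req/s: no online neighbours, lost.
  db-r sheds 182 req/s to cache-1: 182 each.
    cache-1: 110+182 = 292 > 130
  worker-1 sheds 92 req/s to cache-1: 92 each.
    cache-1: 292+92 = 384 > 130
Round 5 — cache-1 crashes.
  cache-1 sheds 384 req/s: no online neighbours, lost.
No further crashes.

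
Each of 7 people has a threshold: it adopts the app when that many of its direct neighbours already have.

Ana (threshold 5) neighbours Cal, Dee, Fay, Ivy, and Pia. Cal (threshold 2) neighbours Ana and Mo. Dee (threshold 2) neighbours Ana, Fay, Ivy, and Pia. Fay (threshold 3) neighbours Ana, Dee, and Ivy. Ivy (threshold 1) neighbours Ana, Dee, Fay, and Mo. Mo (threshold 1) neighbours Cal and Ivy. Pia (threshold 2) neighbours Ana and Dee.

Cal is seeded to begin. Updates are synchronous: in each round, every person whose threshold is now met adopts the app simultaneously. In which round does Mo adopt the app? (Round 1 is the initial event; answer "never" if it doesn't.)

2

Round 1 — Cal adopts the app (initial).
Round 2 — checking thresholds:
  Ana: 1 of 5 neighbours < 5, holds.
  Mo: 1 of 2 neighbours ≥ 1, adopts the app.
Round 3 — checking thresholds:
  Ana: 1 of 5 neighbours < 5, holds.
  Ivy: 1 of 4 neighbours ≥ 1, adopts the app.
Round 4 — no new adoptions; cascade stops.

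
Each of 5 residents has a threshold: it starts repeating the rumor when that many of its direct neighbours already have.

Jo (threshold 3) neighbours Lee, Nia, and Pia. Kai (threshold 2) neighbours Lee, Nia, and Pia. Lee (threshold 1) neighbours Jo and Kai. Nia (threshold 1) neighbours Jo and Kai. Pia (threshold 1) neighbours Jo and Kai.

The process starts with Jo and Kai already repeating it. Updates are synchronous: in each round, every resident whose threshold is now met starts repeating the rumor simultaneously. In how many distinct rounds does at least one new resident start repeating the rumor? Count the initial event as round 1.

2

Round 1 — Jo, Kai start repeating the rumor (initial).
Round 2 — checking thresholds:
  Lee: 2 of 2 neighbours ≥ 1, starts repeating the rumor.
  Nia: 2 of 2 neighbours ≥ 1, starts repeating the rumor.
  Pia: 2 of 2 neighbours ≥ 1, starts repeating the rumor.
Round 3 — no new spreads; cascade stops.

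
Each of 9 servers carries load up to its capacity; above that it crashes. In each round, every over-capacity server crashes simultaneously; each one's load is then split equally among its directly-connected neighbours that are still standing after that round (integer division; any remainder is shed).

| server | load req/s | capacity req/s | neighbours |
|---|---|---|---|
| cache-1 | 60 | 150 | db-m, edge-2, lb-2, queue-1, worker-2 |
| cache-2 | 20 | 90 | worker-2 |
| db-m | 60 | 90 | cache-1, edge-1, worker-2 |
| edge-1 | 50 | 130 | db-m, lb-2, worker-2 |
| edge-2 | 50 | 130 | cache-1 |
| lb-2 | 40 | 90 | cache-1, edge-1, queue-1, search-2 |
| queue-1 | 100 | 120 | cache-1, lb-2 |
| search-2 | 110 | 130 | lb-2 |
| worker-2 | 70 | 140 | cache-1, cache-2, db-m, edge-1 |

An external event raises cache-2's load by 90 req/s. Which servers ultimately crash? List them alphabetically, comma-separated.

Round 1 — cache-2 at 110 > 90. cache-2 crashes.
  cache-2 sheds 110 req/s to worker-2: 110 each.
    worker-2: 70+110 = 180 > 140
Round 2 — worker-2 crashes.
  worker-2 sheds 180 req/s to cache-1, db-m, edge-1: 60 each.
    cache-1: 60+60 = 120 ≤ 150
    db-m: 60+60 = 120 > 90
    edge-1: 50+60 = 110 ≤ 130
Round 3 — db-m crashes.
  db-m sheds 120 req/s to cache-1, edge-1: 60 each.
    cache-1: 120+60 = 180 > 150
    edge-1: 110+60 = 170 > 130
Round 4 — cache-1, edge-1 crash.
  cache-1 sheds 180 req/s to edge-2, lb-2, queue-1: 60 each.
    edge-2: 50+60 = 110 ≤ 130
    lb-2: 40+60 = 100 > 90
    queue-1: 100+60 = 160 > 120
  edge-1 sheds 170 req/s to lb-2: 170 each.
    lb-2: 100+170 = 270 > 90
Round 5 — lb-2, queue-1 crash.
  lb-2 sheds 270 req/s to search-2: 270 each.
    search-2: 110+270 = 380 > 130
  queue-1 sheds 160 req/s: no online neighbours, lost.
Round 6 — search-2 crashes.
  search-2 sheds 380 req/s: no online neighbours, lost.
No further crashes.

cache-1, cache-2, db-m, edge-1, lb-2, queue-1, search-2, worker-2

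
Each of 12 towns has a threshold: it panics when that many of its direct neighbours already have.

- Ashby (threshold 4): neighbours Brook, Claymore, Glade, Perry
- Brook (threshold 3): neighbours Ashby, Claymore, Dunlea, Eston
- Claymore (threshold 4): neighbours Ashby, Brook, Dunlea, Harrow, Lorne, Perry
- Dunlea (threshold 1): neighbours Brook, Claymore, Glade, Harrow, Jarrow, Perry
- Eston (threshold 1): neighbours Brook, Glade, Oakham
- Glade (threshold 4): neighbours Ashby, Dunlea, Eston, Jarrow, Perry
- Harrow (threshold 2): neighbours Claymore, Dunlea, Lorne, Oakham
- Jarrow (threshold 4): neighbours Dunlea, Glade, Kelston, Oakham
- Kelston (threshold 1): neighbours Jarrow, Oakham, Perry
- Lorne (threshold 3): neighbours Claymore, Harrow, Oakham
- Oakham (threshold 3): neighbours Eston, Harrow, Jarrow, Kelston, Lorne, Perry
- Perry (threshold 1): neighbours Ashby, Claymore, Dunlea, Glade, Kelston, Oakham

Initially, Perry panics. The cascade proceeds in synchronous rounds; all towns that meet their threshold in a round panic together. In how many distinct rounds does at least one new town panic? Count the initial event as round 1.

2

Round 1 — Perry panics (initial).
Round 2 — checking thresholds:
  Ashby: 1 of 4 neighbours < 4, not yet.
  Claymore: 1 of 6 neighbours < 4, not yet.
  Dunlea: 1 of 6 neighbours ≥ 1, panics.
  Glade: 1 of 5 neighbours < 4, not yet.
  Kelston: 1 of 3 neighbours ≥ 1, panics.
  Oakham: 1 of 6 neighbours < 3, not yet.
Round 3 — no new panics; cascade stops.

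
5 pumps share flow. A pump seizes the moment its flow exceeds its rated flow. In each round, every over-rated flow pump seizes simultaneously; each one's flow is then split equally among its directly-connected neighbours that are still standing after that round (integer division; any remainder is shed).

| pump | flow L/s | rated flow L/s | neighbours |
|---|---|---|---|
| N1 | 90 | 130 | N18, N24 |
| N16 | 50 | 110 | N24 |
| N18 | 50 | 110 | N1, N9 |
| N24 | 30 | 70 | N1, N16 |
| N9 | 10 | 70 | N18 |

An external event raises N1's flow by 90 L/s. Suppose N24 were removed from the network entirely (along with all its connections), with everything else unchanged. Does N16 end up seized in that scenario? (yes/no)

With N24 removed:
Round 1 — N1 at 180 > 130. N1 seizes.
  N1 sheds 180 L/s to N18: 180 each.
    N18: 50+180 = 230 > 110
Round 2 — N18 seizes.
  N18 sheds 230 L/s to N9: 230 each.
    N9: 10+230 = 240 > 70
Round 3 — N9 seizes.
  N9 sheds 240 L/s: no online neighbours, lost.
No further seizures.

no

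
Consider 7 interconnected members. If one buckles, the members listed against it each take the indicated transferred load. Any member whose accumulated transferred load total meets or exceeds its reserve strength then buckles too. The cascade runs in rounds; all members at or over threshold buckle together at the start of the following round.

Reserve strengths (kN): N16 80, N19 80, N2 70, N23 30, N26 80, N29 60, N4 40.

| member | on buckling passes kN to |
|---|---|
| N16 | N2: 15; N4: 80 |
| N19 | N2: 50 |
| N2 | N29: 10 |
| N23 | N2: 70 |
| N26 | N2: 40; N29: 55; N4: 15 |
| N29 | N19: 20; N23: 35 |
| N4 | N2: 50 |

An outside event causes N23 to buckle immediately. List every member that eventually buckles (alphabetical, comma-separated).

Round 1 — N23 buckles (initial).
  N2: +70 → 70 ≥ 70
Round 2 — N2 buckles.
  N29: +10 → 10 < 60
No further bucklings.

N2, N23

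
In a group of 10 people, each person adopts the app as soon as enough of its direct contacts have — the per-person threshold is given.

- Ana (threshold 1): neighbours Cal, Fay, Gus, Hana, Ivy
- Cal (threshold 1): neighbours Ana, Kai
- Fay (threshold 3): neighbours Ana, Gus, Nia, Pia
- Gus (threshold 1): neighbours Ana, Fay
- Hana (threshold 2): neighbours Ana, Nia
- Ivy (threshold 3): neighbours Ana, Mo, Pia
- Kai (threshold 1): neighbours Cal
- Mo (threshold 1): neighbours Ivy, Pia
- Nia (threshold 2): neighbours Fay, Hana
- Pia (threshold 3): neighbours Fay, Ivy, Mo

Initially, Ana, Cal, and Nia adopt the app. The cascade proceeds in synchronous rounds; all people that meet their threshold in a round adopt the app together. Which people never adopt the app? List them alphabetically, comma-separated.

Ivy, Mo, Pia

Round 1 — Ana, Cal, Nia adopt the app (initial).
Round 2 — checking thresholds:
  Fay: 2 of 4 neighbours < 3, below threshold.
  Gus: 1 of 2 neighbours ≥ 1, adopts the app.
  Hana: 2 of 2 neighbours ≥ 2, adopts the app.
  Ivy: 1 of 3 neighbours < 3, below threshold.
  Kai: 1 of 1 neighbours ≥ 1, adopts the app.
Round 3 — checking thresholds:
  Fay: 3 of 4 neighbours ≥ 3, adopts the app.
  Ivy: 1 of 3 neighbours < 3, below threshold.
Round 4 — no new adoptions; cascade stops.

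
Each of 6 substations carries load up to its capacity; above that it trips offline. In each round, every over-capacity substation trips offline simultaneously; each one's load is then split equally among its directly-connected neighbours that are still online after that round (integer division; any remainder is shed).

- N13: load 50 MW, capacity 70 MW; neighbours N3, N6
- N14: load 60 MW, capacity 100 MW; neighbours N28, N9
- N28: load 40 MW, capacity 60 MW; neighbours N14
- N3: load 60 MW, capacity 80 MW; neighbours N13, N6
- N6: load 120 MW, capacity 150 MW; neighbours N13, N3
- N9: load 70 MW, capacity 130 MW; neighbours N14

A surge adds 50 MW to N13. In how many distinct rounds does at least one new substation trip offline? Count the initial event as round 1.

2

Round 1 — N13 at 100 > 70. N13 trips offline.
  N13 sheds 100 MW to N3, N6: 50 each.
    N3: 60+50 = 110 > 80
    N6: 120+50 = 170 > 150
Round 2 — N3, N6 trip offline.
  N3 sheds 110 MW: no online neighbours, lost.
  N6 sheds 170 MW: no online neighbours, lost.
No further trips.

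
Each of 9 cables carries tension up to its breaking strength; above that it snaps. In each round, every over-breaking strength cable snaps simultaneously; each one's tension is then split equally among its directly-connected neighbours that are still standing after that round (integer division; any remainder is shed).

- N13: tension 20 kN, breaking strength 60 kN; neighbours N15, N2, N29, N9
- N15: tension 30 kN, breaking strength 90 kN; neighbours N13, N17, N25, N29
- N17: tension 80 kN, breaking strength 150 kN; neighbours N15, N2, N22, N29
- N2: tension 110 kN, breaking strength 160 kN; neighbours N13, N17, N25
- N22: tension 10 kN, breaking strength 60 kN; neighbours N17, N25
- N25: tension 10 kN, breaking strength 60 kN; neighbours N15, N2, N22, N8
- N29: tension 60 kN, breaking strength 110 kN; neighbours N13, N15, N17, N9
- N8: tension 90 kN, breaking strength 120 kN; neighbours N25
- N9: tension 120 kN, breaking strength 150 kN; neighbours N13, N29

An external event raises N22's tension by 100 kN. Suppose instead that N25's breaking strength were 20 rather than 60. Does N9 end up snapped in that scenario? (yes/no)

no

With N25's breaking strength at 20:
Round 1 — N22 at 110 > 60. N22 snaps.
  N22 sheds 110 kN to N17, N25: 55 each.
    N17: 80+55 = 135 ≤ 150
    N25: 10+55 = 65 > 20
Round 2 — N25 snaps.
  N25 sheds 65 kN to N15, N2, N8: 21 each (2 lost).
    N15: 30+21 = 51 ≤ 90
    N2: 110+21 = 131 ≤ 160
    N8: 90+21 = 111 ≤ 120
No further breaks.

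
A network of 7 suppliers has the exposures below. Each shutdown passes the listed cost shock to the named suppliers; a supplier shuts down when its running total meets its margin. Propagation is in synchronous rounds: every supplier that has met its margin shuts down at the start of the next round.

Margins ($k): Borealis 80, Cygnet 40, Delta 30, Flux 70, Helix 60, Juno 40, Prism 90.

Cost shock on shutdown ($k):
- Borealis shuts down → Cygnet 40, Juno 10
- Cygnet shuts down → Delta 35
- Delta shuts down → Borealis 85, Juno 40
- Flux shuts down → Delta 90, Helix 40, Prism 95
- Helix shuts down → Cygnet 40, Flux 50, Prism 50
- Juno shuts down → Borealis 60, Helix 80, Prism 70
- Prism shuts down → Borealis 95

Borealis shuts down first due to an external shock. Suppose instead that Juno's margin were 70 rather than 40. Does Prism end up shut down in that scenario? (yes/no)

no

With Juno's margin at 70:
Round 1 — Borealis shuts down (initial).
  Cygnet: +40 → 40 ≥ 40
  Juno: +10 → 10 < 70
Round 2 — Cygnet shuts down.
  Delta: +35 → 35 ≥ 30
Round 3 — Delta shuts down.
  Juno: +40 → 50 < 70
No further shutdowns.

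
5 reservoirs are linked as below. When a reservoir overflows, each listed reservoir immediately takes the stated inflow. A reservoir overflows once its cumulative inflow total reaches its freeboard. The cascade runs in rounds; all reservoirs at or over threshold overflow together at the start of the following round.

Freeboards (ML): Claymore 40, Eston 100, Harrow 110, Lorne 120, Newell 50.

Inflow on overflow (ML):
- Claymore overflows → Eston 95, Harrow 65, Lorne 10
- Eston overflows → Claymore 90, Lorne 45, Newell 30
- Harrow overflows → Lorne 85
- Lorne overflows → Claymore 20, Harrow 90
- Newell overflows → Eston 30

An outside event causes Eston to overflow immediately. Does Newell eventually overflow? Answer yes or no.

Round 1 — Eston overflows (initial).
  Claymore: +90 → 90 ≥ 40
  Lorne: +45 → 45 < 120
  Newell: +30 → 30 < 50
Round 2 — Claymore overflows.
  Harrow: +65 → 65 < 110
  Lorne: +10 → 55 < 120
No further overflows.

no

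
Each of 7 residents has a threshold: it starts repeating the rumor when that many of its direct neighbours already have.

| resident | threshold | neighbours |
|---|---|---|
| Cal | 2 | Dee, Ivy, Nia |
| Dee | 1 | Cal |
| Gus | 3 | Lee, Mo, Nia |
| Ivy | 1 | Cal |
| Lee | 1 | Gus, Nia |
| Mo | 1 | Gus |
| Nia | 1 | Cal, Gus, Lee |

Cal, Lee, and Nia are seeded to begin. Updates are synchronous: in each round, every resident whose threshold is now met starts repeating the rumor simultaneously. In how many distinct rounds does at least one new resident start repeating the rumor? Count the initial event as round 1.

Round 1 — Cal, Lee, Nia start repeating the rumor (initial).
Round 2 — checking thresholds:
  Dee: 1 of 1 neighbours ≥ 1, starts repeating the rumor.
  Gus: 2 of 3 neighbours < 3, below threshold.
  Ivy: 1 of 1 neighbours ≥ 1, starts repeating the rumor.
Round 3 — no new spreads; cascade stops.

2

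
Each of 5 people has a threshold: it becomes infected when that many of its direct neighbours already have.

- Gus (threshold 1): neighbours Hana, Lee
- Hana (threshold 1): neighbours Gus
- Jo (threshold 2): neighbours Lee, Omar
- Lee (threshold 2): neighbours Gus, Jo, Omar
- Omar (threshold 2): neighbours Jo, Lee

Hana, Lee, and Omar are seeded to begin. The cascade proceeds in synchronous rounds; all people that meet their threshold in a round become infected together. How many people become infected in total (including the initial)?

5

Round 1 — Hana, Lee, Omar become infected (initial).
Round 2 — checking thresholds:
  Gus: 2 of 2 neighbours ≥ 1, becomes infected.
  Jo: 2 of 2 neighbours ≥ 2, becomes infected.
Round 3 — no new infections; cascade stops.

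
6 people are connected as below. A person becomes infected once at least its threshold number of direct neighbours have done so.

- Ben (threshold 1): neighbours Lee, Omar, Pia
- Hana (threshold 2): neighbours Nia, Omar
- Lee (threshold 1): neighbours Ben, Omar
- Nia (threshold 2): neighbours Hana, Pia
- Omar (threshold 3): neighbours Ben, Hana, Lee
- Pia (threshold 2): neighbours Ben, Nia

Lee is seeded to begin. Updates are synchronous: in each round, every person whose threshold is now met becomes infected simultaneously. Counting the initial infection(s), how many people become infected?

2

Round 1 — Lee becomes infected (initial).
Round 2 — checking thresholds:
  Ben: 1 of 3 neighbours ≥ 1, becomes infected.
  Omar: 1 of 3 neighbours < 3, below threshold.
Round 3 — no new infections; cascade stops.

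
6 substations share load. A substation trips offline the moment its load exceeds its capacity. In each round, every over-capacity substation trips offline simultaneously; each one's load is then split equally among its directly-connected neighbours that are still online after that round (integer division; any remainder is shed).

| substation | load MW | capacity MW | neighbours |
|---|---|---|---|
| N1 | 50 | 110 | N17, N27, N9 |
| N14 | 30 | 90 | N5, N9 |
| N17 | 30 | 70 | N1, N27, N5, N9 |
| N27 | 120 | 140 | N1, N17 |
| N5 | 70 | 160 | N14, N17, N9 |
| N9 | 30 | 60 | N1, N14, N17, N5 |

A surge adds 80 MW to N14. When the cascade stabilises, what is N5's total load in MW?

Round 1 — N14 at 110 > 90. N14 trips offline.
  N14 sheds 110 MW to N5, N9: 55 each.
    N5: 70+55 = 125 ≤ 160
    N9: 30+55 = 85 > 60
Round 2 — N9 trips offline.
  N9 sheds 85 MW to N1, N17, N5: 28 each (1 lost).
    N1: 50+28 = 78 ≤ 110
    N17: 30+28 = 58 ≤ 70
    N5: 125+28 = 153 ≤ 160
No further trips.

153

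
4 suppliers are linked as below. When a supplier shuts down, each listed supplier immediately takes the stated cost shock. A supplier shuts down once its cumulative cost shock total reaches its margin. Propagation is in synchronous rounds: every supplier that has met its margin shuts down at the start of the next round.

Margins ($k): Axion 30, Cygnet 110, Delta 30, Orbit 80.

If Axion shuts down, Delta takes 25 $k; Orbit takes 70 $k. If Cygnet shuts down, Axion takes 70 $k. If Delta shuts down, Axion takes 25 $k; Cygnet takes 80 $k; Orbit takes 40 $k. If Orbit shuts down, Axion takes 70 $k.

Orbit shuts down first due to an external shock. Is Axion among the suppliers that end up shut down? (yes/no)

Round 1 — Orbit shuts down (initial).
  Axion: +70 → 70 ≥ 30
Round 2 — Axion shuts down.
  Delta: +25 → 25 < 30
No further shutdowns.

yes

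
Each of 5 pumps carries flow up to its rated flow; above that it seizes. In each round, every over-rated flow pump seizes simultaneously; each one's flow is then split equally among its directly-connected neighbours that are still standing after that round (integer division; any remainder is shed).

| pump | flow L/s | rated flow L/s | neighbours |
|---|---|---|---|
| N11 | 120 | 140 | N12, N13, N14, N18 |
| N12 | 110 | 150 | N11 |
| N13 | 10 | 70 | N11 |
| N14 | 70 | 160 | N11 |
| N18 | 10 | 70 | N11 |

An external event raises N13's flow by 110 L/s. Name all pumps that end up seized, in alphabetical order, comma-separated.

Round 1 — N13 at 120 > 70. N13 seizes.
  N13 sheds 120 L/s to N11: 120 each.
    N11: 120+120 = 240 > 140
Round 2 — N11 seizes.
  N11 sheds 240 L/s to N12, N14, N18: 80 each.
    N12: 110+80 = 190 > 150
    N14: 70+80 = 150 ≤ 160
    N18: 10+80 = 90 > 70
Round 3 — N12, N18 seize.
  N12 sheds 190 L/s: no online neighbours, lost.
  N18 sheds 90 L/s: no online neighbours, lost.
No further seizures.

N11, N12, N13, N18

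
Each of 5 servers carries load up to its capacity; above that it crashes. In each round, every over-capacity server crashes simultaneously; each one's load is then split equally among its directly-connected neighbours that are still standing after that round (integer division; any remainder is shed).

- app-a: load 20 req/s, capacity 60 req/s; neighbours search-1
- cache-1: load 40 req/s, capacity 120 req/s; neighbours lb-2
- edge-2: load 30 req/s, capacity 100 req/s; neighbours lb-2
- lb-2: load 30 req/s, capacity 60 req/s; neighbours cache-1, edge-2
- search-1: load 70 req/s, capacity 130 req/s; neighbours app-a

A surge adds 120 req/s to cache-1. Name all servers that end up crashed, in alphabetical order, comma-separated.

cache-1, edge-2, lb-2

Round 1 — cache-1 at 160 > 120. cache-1 crashes.
  cache-1 sheds 160 req/s to lb-2: 160 each.
    lb-2: 30+160 = 190 > 60
Round 2 — lb-2 crashes.
  lb-2 sheds 190 req/s to edge-2: 190 each.
    edge-2: 30+190 = 220 > 100
Round 3 — edge-2 crashes.
  edge-2 sheds 220 req/s: no online neighbours, lost.
No further crashes.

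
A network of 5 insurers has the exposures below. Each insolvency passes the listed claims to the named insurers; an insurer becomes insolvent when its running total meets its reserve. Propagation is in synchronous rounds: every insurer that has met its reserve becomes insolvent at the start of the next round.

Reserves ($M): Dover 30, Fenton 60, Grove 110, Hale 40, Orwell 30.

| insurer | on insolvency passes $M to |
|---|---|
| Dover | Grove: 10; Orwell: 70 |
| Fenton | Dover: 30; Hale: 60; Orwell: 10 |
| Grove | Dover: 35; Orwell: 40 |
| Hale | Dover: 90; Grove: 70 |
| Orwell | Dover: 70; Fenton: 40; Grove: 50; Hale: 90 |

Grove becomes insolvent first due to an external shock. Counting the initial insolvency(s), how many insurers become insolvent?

Round 1 — Grove becomes insolvent (initial).
  Dover: +35 → 35 ≥ 30
  Orwell: +40 → 40 ≥ 30
Round 2 — Dover, Orwell become insolvent.
  Fenton: +40 → 40 < 60
  Hale: +90 → 90 ≥ 40
Round 3 — Hale becomes insolvent.
No further insolvencies.

4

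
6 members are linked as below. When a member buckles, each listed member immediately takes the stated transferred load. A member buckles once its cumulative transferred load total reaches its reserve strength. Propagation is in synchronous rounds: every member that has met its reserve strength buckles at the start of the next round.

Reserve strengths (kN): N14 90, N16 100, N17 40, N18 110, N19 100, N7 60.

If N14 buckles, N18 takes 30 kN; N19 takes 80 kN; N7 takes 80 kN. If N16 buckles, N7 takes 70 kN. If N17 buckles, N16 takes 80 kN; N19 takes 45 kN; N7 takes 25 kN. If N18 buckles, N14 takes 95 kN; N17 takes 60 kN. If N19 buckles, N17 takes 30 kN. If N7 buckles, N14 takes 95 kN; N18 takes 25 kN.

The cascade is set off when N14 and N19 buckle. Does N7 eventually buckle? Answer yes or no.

Round 1 — N14, N19 buckle (initial).
  N17: +30 → 30 < 40
  N18: +30 → 30 < 110
  N7: +80 → 80 ≥ 60
Round 2 — N7 buckles.
  N18: +25 → 55 < 110
No further bucklings.

yes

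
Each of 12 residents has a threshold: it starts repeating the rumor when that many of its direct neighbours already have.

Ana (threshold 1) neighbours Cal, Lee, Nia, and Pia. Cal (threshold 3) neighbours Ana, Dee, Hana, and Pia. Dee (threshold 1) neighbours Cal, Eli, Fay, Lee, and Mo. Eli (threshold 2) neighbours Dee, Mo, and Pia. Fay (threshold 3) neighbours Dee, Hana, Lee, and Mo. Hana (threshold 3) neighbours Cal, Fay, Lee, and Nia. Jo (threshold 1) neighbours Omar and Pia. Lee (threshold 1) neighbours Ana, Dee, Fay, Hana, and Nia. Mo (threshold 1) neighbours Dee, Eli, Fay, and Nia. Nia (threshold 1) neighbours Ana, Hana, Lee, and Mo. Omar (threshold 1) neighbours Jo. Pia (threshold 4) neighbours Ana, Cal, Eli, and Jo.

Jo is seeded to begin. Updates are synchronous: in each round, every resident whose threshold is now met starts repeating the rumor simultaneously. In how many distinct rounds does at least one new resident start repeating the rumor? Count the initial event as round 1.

Round 1 — Jo starts repeating the rumor (initial).
Round 2 — checking thresholds:
  Omar: 1 of 1 neighbours ≥ 1, starts repeating the rumor.
  Pia: 1 of 4 neighbours < 4, below threshold.
Round 3 — no new spreads; cascade stops.

2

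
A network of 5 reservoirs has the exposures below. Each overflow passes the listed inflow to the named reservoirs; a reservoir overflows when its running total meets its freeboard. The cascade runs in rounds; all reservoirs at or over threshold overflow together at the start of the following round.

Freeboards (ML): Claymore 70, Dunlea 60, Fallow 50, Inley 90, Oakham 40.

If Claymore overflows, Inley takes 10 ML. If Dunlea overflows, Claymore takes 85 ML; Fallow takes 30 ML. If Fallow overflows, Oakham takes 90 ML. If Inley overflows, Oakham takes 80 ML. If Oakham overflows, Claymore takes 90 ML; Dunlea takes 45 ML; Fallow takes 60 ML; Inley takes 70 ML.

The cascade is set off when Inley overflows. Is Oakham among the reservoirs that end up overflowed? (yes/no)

Round 1 — Inley overflows (initial).
  Oakham: +80 → 80 ≥ 40
Round 2 — Oakham overflows.
  Claymore: +90 → 90 ≥ 70
  Dunlea: +45 → 45 < 60
  Fallow: +60 → 60 ≥ 50
Round 3 — Claymore, Fallow overflow.
No further overflows.

yes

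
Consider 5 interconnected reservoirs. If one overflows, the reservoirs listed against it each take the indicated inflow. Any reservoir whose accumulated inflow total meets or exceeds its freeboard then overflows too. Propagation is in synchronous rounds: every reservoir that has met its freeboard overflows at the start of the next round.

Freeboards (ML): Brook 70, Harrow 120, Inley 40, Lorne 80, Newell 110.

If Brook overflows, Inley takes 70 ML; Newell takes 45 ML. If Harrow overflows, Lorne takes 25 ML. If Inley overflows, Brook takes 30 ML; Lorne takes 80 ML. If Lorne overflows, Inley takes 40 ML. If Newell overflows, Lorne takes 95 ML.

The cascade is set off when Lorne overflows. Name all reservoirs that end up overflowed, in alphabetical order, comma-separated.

Inley, Lorne

Round 1 — Lorne overflows (initial).
  Inley: +40 → 40 ≥ 40
Round 2 — Inley overflows.
  Brook: +30 → 30 < 70
No further overflows.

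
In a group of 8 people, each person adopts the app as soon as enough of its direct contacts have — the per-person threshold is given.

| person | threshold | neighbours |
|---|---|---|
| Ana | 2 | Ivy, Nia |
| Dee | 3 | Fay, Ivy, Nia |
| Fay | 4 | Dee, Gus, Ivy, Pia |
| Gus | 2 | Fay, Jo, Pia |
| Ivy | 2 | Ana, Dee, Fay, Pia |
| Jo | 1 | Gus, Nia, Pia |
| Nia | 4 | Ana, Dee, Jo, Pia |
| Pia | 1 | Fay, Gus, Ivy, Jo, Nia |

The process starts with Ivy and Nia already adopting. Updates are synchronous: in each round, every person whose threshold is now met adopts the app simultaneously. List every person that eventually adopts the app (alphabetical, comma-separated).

Round 1 — Ivy, Nia adopt the app (initial).
Round 2 — checking thresholds:
  Ana: 2 of 2 neighbours ≥ 2, adopts the app.
  Dee: 2 of 3 neighbours < 3, below threshold.
  Fay: 1 of 4 neighbours < 4, below threshold.
  Jo: 1 of 3 neighbours ≥ 1, adopts the app.
  Pia: 2 of 5 neighbours ≥ 1, adopts the app.
Round 3 — checking thresholds:
  Dee: 2 of 3 neighbours < 3, below threshold.
  Fay: 2 of 4 neighbours < 4, below threshold.
  Gus: 2 of 3 neighbours ≥ 2, adopts the app.
Round 4 — no new adoptions; cascade stops.

Ana, Gus, Ivy, Jo, Nia, Pia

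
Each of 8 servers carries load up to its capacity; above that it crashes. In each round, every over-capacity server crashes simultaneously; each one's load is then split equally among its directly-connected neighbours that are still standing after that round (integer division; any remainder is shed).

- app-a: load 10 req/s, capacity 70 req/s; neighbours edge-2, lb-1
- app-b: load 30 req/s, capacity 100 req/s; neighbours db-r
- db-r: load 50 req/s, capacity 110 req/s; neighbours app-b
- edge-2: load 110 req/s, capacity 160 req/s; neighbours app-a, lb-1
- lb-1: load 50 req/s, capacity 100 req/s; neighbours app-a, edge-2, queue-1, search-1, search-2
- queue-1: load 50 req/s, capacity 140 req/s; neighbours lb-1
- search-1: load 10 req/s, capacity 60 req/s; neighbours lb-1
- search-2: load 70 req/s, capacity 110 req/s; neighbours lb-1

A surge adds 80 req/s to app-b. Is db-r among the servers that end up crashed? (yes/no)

Round 1 — app-b at 110 > 100. app-b crashes.
  app-b sheds 110 req/s to db-r: 110 each.
    db-r: 50+110 = 160 > 110
Round 2 — db-r crashes.
  db-r sheds 160 req/s: no online neighbours, lost.
No further crashes.

yes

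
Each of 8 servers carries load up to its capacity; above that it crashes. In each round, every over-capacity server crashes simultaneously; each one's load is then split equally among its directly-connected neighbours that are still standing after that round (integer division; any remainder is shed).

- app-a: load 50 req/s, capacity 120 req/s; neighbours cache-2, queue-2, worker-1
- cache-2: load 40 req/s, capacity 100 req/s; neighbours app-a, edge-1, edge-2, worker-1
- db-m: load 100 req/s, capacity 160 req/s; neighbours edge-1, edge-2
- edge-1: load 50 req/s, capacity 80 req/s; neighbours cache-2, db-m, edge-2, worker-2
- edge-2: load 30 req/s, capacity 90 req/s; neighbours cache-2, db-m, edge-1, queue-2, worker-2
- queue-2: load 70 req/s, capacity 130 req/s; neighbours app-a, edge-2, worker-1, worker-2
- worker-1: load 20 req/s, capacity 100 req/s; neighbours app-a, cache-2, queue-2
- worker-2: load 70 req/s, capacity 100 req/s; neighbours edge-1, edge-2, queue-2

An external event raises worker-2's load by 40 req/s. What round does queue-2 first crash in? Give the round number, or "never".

Round 1 — worker-2 at 110 > 100. worker-2 crashes.
  worker-2 sheds 110 req/s to edge-1, edge-2, queue-2: 36 each (2 lost).
    edge-1: 50+36 = 86 > 80
    edge-2: 30+36 = 66 ≤ 90
    queue-2: 70+36 = 106 ≤ 130
Round 2 — edge-1 crashes.
  edge-1 sheds 86 req/s to cache-2, db-m, edge-2: 28 each (2 lost).
    cache-2: 40+28 = 68 ≤ 100
    db-m: 100+28 = 128 ≤ 160
    edge-2: 66+28 = 94 > 90
Round 3 — edge-2 crashes.
  edge-2 sheds 94 req/s to cache-2, db-m, queue-2: 31 each (1 lost).
    cache-2: 68+31 = 99 ≤ 100
    db-m: 128+31 = 159 ≤ 160
    queue-2: 106+31 = 137 > 130
Round 4 — queue-2 crashes.
  queue-2 sheds 137 req/s to app-a, worker-1: 68 each (1 lost).
    app-a: 50+68 = 118 ≤ 120
    worker-1: 20+68 = 88 ≤ 100
No further crashes.

4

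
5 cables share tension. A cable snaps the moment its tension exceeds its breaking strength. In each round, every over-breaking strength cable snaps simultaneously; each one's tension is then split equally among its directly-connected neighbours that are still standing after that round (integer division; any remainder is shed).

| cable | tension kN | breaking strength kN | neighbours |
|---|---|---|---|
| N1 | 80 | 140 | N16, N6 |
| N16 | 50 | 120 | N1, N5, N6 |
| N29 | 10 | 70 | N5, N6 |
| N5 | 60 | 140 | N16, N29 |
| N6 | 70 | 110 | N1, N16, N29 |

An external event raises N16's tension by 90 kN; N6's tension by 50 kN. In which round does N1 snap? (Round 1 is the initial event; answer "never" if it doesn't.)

2

Round 1 — N16 at 140 > 120; N6 at 120 > 110. N16, N6 snap.
  N16 sheds 140 kN to N1, N5: 70 each.
    N1: 80+70 = 150 > 140
    N5: 60+70 = 130 ≤ 140
  N6 sheds 120 kN to N1, N29: 60 each.
    N1: 150+60 = 210 > 140
    N29: 10+60 = 70 ≤ 70
Round 2 — N1 snaps.
  N1 sheds 210 kN: no online neighbours, lost.
No further breaks.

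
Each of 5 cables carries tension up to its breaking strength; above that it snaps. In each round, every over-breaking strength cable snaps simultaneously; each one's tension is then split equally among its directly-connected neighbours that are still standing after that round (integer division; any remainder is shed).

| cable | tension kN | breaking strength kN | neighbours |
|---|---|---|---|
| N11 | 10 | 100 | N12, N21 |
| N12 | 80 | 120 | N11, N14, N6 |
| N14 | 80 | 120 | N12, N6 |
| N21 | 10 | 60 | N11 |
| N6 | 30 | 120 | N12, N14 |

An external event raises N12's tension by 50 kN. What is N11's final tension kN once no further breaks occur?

53

Round 1 — N12 at 130 > 120. N12 snaps.
  N12 sheds 130 kN to N11, N14, N6: 43 each (1 lost).
    N11: 10+43 = 53 ≤ 100
    N14: 80+43 = 123 > 120
    N6: 30+43 = 73 ≤ 120
Round 2 — N14 snaps.
  N14 sheds 123 kN to N6: 123 each.
    N6: 73+123 = 196 > 120
Round 3 — N6 snaps.
  N6 sheds 196 kN: no online neighbours, lost.
No further breaks.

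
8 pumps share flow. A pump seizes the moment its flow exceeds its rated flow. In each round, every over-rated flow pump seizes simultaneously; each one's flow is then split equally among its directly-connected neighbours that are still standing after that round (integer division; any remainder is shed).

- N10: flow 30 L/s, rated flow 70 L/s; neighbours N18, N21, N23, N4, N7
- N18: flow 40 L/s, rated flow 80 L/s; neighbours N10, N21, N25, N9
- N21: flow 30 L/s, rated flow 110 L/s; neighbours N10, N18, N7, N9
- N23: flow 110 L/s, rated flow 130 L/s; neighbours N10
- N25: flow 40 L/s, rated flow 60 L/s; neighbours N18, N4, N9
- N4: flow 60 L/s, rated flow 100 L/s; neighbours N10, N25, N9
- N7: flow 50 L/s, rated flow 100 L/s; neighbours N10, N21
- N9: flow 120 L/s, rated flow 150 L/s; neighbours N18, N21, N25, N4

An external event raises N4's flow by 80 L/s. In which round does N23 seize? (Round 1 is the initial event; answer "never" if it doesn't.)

Round 1 — N4 at 140 > 100. N4 seizes.
  N4 sheds 140 L/s to N10, N25, N9: 46 each (2 lost).
    N10: 30+46 = 76 > 70
    N25: 40+46 = 86 > 60
    N9: 120+46 = 166 > 150
Round 2 — N10, N25, N9 seize.
  N10 sheds 76 L/s to N18, N21, N23, N7: 19 each.
    N18: 40+19 = 59 ≤ 80
    N21: 30+19 = 49 ≤ 110
    N23: 110+19 = 129 ≤ 130
    N7: 50+19 = 69 ≤ 100
  N25 sheds 86 L/s to N18: 86 each.
    N18: 59+86 = 145 > 80
  N9 sheds 166 L/s to N18, N21: 83 each.
    N18: 145+83 = 228 > 80
    N21: 49+83 = 132 > 110
Round 3 — N18, N21 seize.
  N18 sheds 228 L/s: no online neighbours, lost.
  N21 sheds 132 L/s to N7: 132 each.
    N7: 69+132 = 201 > 100
Round 4 — N7 seizes.
  N7 sheds 201 L/s: no online neighbours, lost.
No further seizures.

never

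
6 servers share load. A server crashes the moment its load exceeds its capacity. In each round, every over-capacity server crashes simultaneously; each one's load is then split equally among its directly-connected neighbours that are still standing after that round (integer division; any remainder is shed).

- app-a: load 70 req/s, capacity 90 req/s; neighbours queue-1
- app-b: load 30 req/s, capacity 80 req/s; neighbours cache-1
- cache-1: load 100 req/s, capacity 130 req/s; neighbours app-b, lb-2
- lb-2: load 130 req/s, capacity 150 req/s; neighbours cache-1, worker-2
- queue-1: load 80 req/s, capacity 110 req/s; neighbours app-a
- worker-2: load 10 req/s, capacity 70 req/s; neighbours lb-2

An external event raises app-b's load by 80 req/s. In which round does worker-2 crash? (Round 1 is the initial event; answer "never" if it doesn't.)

4

Round 1 — app-b at 110 > 80. app-b crashes.
  app-b sheds 110 req/s to cache-1: 110 each.
    cache-1: 100+110 = 210 > 130
Round 2 — cache-1 crashes.
  cache-1 sheds 210 req/s to lb-2: 210 each.
    lb-2: 130+210 = 340 > 150
Round 3 — lb-2 crashes.
  lb-2 sheds 340 req/s to worker-2: 340 each.
    worker-2: 10+340 = 350 > 70
Round 4 — worker-2 crashes.
  worker-2 sheds 350 req/s: no online neighbours, lost.
No further crashes.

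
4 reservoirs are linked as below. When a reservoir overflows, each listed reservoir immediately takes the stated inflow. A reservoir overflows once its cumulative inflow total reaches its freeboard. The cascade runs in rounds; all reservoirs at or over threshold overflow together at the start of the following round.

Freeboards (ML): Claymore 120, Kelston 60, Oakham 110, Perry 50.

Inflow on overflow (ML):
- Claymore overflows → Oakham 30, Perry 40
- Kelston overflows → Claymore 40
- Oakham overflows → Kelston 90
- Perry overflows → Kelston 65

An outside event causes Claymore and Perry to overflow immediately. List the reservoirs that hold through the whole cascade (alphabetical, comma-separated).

Round 1 — Claymore, Perry overflow (initial).
  Kelston: +65 → 65 ≥ 60
  Oakham: +30 → 30 < 110
Round 2 — Kelston overflows.
No further overflows.

Oakham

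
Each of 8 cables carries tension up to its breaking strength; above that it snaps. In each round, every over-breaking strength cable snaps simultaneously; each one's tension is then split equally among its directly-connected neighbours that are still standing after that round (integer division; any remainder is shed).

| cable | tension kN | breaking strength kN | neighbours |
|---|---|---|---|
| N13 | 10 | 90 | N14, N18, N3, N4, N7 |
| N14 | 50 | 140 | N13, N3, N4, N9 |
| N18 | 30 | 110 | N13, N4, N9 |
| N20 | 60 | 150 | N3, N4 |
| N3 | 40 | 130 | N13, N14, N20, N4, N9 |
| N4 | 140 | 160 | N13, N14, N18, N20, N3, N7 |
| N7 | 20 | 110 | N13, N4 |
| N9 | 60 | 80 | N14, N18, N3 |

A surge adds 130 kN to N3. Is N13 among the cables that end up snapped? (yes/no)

Round 1 — N3 at 170 > 130. N3 snaps.
  N3 sheds 170 kN to N13, N14, N20, N4, N9: 34 each.
    N13: 10+34 = 44 ≤ 90
    N14: 50+34 = 84 ≤ 140
    N20: 60+34 = 94 ≤ 150
    N4: 140+34 = 174 > 160
    N9: 60+34 = 94 > 80
Round 2 — N4, N9 snap.
  N4 sheds 174 kN to N13, N14, N18, N20, N7: 34 each (4 lost).
    N13: 44+34 = 78 ≤ 90
    N14: 84+34 = 118 ≤ 140
    N18: 30+34 = 64 ≤ 110
    N20: 94+34 = 128 ≤ 150
    N7: 20+34 = 54 ≤ 110
  N9 sheds 94 kN to N14, N18: 47 each.
    N14: 118+47 = 165 > 140
    N18: 64+47 = 111 > 110
Round 3 — N14, N18 snap.
  N14 sheds 165 kN to N13: 165 each.
    N13: 78+165 = 243 > 90
  N18 sheds 111 kN to N13: 111 each.
    N13: 243+111 = 354 > 90
Round 4 — N13 snaps.
  N13 sheds 354 kN to N7: 354 each.
    N7: 54+354 = 408 > 110
Round 5 — N7 snaps.
  N7 sheds 408 kN: no online neighbours, lost.
No further breaks.

yes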